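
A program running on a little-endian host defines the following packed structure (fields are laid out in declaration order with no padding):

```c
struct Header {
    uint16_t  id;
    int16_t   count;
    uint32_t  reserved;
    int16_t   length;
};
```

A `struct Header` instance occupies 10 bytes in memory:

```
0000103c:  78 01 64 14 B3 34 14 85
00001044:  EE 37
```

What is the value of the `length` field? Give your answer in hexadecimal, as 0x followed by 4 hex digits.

0x37EE

`length` follows `id` (2 B), `count` (2 B), `reserved` (4 B), so it starts at offset 2 + 2 + 4 = 8 and occupies 2 bytes.
Bytes at offsets 8..9: EE 37.
Little-endian stores the least-significant byte at the lowest address.
Reassemble most-significant byte first: 37 EE → 0x37EE.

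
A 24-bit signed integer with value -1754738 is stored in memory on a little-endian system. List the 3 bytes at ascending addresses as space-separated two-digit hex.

Two's complement of -1754738 in 24 bits: 1754738 = 0x1AC672; invert → 0xE5398D; add 1 → 0xE5398E.
Split into bytes (most-significant first): E5 39 8E.
In little-endian order the low byte comes first in memory.
So at ascending addresses the bytes are 8E 39 E5.

8E 39 E5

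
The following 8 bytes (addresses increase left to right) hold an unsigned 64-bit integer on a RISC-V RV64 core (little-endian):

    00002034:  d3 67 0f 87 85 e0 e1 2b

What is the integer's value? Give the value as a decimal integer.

3162055277492004819

Little-endian stores the least-significant byte at the lowest address.
Reassemble most-significant byte first: 2B E1 E0 85 87 0F 67 D3 → 0x2BE1E085870F67D3.
0x2BE1E085870F67D3 = 3162055277492004819.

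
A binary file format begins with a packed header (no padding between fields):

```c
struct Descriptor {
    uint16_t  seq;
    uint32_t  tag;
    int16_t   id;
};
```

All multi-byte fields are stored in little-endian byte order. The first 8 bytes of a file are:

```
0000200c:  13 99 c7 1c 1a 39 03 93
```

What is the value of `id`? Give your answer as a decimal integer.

-27901

`id` follows `seq` (2 B), `tag` (4 B), so it starts at offset 2 + 4 = 6 and occupies 2 bytes.
Bytes at offsets 6..7: 03 93.
In little-endian order the low byte comes first in memory.
Reassemble most-significant byte first: 93 03 → 0x9303.
Top bit is set, so as a signed 16-bit value this is 0x9303 − 2^16 = -27901.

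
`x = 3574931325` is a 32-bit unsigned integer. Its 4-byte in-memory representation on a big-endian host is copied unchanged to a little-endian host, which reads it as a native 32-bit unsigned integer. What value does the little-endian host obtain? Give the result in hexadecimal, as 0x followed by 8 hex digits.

0x7D1F15D5

3574931325 in 32-bit hexadecimal is 0xD5151F7D.
Stored big-endian, the bytes at ascending addresses are D5 15 1F 7D.
Read back as little-endian, the first byte is least significant, giving 0x7D1F15D5.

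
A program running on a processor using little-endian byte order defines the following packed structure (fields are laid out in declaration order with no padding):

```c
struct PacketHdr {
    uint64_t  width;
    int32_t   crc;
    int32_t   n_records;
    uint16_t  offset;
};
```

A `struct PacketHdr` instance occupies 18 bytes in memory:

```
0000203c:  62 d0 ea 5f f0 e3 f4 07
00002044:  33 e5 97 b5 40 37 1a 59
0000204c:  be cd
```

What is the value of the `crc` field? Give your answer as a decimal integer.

-1248336589

`crc` follows `width` (8 bytes), so it starts at byte offset 8 and occupies 4 bytes.
Bytes at offsets 8..11: 33 E5 97 B5.
Little-endian stores the least-significant byte at the lowest address.
Reassemble most-significant byte first: B5 97 E5 33 → 0xB597E533.
Top bit is set, so as a signed 32-bit value this is 0xB597E533 − 2^32 = -1248336589.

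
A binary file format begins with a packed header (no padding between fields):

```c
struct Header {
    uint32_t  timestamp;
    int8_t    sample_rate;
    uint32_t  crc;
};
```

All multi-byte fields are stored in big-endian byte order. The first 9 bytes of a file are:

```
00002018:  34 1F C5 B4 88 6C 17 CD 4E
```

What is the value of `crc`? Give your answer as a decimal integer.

1813499214

`crc` follows `timestamp` (4 B), `sample_rate` (1 B), so it starts at offset 4 + 1 = 5 and occupies 4 bytes.
Bytes at offsets 5..8: 6C 17 CD 4E.
Big-endian: lowest address holds the most-significant byte.
The bytes are already most-significant first: 0x6C17CD4E.
0x6C17CD4E = 1813499214.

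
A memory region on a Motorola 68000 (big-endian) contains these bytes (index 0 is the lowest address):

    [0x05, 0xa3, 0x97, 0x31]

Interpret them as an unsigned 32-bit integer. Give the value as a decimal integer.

Big-endian: lowest address holds the most-significant byte.
The bytes are already most-significant first: 0x05A39731.
0x05A39731 = 94607153.

94607153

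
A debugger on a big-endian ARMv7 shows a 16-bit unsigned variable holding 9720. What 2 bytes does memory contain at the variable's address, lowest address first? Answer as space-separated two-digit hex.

9720 in hexadecimal, padded to 16 bits, is 0x25F8.
Split into bytes (most-significant first): 25 F8.
Big-endian stores the most-significant byte at the lowest address.
So the memory order matches the most-significant-first order: 25 F8.

25 F8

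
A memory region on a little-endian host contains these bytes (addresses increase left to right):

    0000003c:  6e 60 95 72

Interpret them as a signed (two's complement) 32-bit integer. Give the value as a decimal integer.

Little-endian: lowest address holds the least-significant byte.
Reassemble most-significant byte first: 72 95 60 6E → 0x7295606E.
0x7295606E = 1922392174.

1922392174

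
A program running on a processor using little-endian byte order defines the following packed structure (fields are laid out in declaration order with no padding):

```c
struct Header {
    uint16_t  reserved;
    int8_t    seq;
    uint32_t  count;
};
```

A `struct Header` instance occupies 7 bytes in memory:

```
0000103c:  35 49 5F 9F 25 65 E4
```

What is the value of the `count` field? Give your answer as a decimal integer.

`count` follows `reserved` (2 B), `seq` (1 B), so it starts at offset 2 + 1 = 3 and occupies 4 bytes.
Bytes at offsets 3..6: 9F 25 65 E4.
Little-endian stores the least-significant byte at the lowest address.
Reassemble most-significant byte first: E4 65 25 9F → 0xE465259F.
0xE465259F = 3831834015.

3831834015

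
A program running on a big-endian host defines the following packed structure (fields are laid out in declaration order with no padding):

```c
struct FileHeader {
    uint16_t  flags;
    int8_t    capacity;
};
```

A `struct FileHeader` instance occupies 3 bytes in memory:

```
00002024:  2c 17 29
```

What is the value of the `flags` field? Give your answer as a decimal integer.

11287

`flags` is the first field, at byte offset 0, occupying 2 bytes.
Bytes at offsets 0..1: 2C 17.
Big-endian stores the most-significant byte at the lowest address.
The bytes are already most-significant first: 0x2C17.
0x2C17 = 11287.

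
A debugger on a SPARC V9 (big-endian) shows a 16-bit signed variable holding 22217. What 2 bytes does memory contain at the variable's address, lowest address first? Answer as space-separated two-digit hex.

56 C9

22217 in hexadecimal, padded to 16 bits, is 0x56C9.
Split into bytes (most-significant first): 56 C9.
Big-endian stores the most-significant byte at the lowest address.
So the memory order matches the most-significant-first order: 56 C9.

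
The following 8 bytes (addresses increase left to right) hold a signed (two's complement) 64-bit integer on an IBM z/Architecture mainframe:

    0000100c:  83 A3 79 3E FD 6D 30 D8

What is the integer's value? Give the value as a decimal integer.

-8961185522090430248

Big-endian: lowest address holds the most-significant byte.
The bytes are already most-significant first: 0x83A3793EFD6D30D8.
Top bit is set, so as a signed 64-bit value this is 0x83A3793EFD6D30D8 − 2^64 = -8961185522090430248.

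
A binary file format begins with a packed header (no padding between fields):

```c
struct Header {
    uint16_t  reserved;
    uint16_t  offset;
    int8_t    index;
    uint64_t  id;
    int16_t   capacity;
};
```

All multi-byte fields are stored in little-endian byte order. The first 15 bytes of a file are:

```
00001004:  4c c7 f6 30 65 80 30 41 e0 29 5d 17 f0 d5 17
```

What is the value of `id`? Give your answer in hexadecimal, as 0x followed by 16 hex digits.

0xF0175D29E0413080

`id` follows `reserved` (2 B), `offset` (2 B), `index` (1 B), so it starts at offset 2 + 2 + 1 = 5 and occupies 8 bytes.
Bytes at offsets 5..12: 80 30 41 E0 29 5D 17 F0.
In little-endian order the low byte comes first in memory.
Reassemble most-significant byte first: F0 17 5D 29 E0 41 30 80 → 0xF0175D29E0413080.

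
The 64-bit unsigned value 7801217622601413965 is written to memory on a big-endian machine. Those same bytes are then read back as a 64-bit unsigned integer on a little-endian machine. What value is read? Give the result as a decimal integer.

5599571214663041900

7801217622601413965 in 64-bit hexadecimal is 0x6C437E185AACB54D.
Stored big-endian, the bytes at ascending addresses are 6C 43 7E 18 5A AC B5 4D.
Read back as little-endian, the first byte is least significant, giving 0x4DB5AC5A187E436C.
0x4DB5AC5A187E436C = 5599571214663041900.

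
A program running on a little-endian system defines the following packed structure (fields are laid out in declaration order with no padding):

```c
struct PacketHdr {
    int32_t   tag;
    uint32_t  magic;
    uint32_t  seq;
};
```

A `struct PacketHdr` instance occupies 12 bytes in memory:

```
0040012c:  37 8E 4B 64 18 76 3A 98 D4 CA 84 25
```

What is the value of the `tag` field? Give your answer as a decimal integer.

`tag` is the first field, at byte offset 0, occupying 4 bytes.
Bytes at offsets 0..3: 37 8E 4B 64.
Little-endian: lowest address holds the least-significant byte.
Reassemble most-significant byte first: 64 4B 8E 37 → 0x644B8E37.
0x644B8E37 = 1682673207.

1682673207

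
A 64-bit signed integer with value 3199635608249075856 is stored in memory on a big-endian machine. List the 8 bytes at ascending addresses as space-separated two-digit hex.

3199635608249075856 in hexadecimal, padded to 64 bits, is 0x2C6763A220608890.
Split into bytes (most-significant first): 2C 67 63 A2 20 60 88 90.
Big-endian: lowest address holds the most-significant byte.
So the memory order matches the most-significant-first order: 2C 67 63 A2 20 60 88 90.

2C 67 63 A2 20 60 88 90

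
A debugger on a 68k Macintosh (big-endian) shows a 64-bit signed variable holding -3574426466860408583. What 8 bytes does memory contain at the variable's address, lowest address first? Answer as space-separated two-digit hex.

CE 65 16 11 07 07 E0 F9

Two's complement of -3574426466860408583 in 64 bits: 3574426466860408583 = 0x319AE9EEF8F81F07; invert → 0xCE6516110707E0F8; add 1 → 0xCE6516110707E0F9.
Split into bytes (most-significant first): CE 65 16 11 07 07 E0 F9.
In big-endian order the high byte comes first in memory.
So the memory order matches the most-significant-first order: CE 65 16 11 07 07 E0 F9.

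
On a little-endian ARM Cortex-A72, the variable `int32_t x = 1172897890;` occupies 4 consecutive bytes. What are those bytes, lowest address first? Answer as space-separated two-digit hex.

1172897890 in hexadecimal, padded to 32 bits, is 0x45E90062.
Split into bytes (most-significant first): 45 E9 00 62.
In little-endian order the low byte comes first in memory.
So at ascending addresses the bytes are 62 00 E9 45.

62 00 E9 45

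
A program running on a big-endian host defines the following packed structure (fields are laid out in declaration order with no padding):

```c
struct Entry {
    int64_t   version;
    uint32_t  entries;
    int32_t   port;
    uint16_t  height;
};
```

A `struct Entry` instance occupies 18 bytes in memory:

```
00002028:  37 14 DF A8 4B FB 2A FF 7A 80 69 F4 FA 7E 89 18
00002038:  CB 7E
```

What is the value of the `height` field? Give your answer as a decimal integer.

`height` follows `version` (8 B), `entries` (4 B), `port` (4 B), so it starts at offset 8 + 4 + 4 = 16 and occupies 2 bytes.
Bytes at offsets 16..17: CB 7E.
In big-endian order the high byte comes first in memory.
The bytes are already most-significant first: 0xCB7E.
0xCB7E = 52094.

52094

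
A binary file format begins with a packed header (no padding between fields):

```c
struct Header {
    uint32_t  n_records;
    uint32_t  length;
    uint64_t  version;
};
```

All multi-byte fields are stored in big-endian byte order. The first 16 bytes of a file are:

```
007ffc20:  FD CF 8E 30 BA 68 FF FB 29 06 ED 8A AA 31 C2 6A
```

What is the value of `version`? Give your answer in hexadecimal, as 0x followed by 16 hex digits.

0x2906ED8AAA31C26A

`version` follows `n_records` (4 B), `length` (4 B), so it starts at offset 4 + 4 = 8 and occupies 8 bytes.
Bytes at offsets 8..15: 29 06 ED 8A AA 31 C2 6A.
In big-endian order the high byte comes first in memory.
The bytes are already most-significant first: 0x2906ED8AAA31C26A.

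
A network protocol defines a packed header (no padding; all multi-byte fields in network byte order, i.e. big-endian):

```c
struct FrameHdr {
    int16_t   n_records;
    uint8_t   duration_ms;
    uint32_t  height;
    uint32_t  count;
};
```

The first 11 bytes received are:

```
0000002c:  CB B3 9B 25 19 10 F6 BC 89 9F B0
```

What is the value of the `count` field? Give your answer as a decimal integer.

`count` follows `n_records` (2 B), `duration_ms` (1 B), `height` (4 B), so it starts at offset 2 + 1 + 4 = 7 and occupies 4 bytes.
Bytes at offsets 7..10: BC 89 9F B0.
Big-endian stores the most-significant byte at the lowest address.
The bytes are already most-significant first: 0xBC899FB0.
0xBC899FB0 = 3163135920.

3163135920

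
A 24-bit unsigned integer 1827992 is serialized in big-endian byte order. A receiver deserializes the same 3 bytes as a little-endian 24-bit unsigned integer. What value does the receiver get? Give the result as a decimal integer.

1827992 in 24-bit hexadecimal is 0x1BE498.
Stored big-endian, the bytes at ascending addresses are 1B E4 98.
Read back as little-endian, the first byte is least significant, giving 0x98E41B.
0x98E41B = 10019867.

10019867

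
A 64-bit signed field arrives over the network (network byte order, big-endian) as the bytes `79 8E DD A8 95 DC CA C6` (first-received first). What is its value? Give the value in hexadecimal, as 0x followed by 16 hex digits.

Big-endian stores the most-significant byte at the lowest address.
The bytes are already most-significant first: 0x798EDDA895DCCAC6.

0x798EDDA895DCCAC6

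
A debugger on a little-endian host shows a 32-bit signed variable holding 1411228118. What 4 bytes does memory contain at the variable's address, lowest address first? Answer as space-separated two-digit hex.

1411228118 in hexadecimal, padded to 32 bits, is 0x541DA1D6.
Split into bytes (most-significant first): 54 1D A1 D6.
Little-endian: lowest address holds the least-significant byte.
So at ascending addresses the bytes are D6 A1 1D 54.

D6 A1 1D 54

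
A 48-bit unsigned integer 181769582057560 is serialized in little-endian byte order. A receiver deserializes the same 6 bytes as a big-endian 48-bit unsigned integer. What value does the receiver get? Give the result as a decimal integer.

97411444199845

181769582057560 in 48-bit hexadecimal is 0xA551875E9858.
Stored little-endian, the bytes at ascending addresses are 58 98 5E 87 51 A5.
Read back as big-endian, the last byte is least significant, giving 0x58985E8751A5.
0x58985E8751A5 = 97411444199845.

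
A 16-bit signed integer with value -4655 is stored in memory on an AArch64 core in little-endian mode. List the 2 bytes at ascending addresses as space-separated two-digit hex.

Two's complement of -4655 in 16 bits: 4655 = 0x122F; invert → 0xEDD0; add 1 → 0xEDD1.
Split into bytes (most-significant first): ED D1.
Little-endian: lowest address holds the least-significant byte.
So at ascending addresses the bytes are D1 ED.

D1 ED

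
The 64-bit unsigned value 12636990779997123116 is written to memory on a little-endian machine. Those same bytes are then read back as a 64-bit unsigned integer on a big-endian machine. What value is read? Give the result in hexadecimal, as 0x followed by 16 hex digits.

0x2C729D27299C5FAF

12636990779997123116 in 64-bit hexadecimal is 0xAF5F9C29279D722C.
Stored little-endian, the bytes at ascending addresses are 2C 72 9D 27 29 9C 5F AF.
Read back as big-endian, the last byte is least significant, giving 0x2C729D27299C5FAF.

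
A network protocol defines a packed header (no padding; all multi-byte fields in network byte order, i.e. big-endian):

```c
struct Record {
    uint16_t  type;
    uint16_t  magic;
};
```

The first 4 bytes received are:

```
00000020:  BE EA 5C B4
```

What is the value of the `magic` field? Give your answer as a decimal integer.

`magic` follows `type` (2 bytes), so it starts at byte offset 2 and occupies 2 bytes.
Bytes at offsets 2..3: 5C B4.
In big-endian order the high byte comes first in memory.
The bytes are already most-significant first: 0x5CB4.
0x5CB4 = 23732.

23732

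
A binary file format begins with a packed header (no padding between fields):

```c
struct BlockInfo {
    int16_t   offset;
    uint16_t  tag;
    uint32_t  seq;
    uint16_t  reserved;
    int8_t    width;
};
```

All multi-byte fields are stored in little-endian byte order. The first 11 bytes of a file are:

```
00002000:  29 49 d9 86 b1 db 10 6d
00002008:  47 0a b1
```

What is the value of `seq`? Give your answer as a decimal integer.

`seq` follows `offset` (2 B), `tag` (2 B), so it starts at offset 2 + 2 = 4 and occupies 4 bytes.
Bytes at offsets 4..7: B1 DB 10 6D.
Little-endian: lowest address holds the least-significant byte.
Reassemble most-significant byte first: 6D 10 DB B1 → 0x6D10DBB1.
0x6D10DBB1 = 1829821361.

1829821361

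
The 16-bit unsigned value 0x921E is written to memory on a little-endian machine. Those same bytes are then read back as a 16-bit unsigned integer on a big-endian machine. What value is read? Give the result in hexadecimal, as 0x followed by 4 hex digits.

Stored little-endian, the bytes at ascending addresses are 1E 92.
Read back as big-endian, the last byte is least significant, giving 0x1E92.

0x1E92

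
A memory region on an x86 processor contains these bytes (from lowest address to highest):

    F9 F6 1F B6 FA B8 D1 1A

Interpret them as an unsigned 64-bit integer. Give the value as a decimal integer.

Little-endian stores the least-significant byte at the lowest address.
Reassemble most-significant byte first: 1A D1 B8 FA B6 1F F6 F9 → 0x1AD1B8FAB61FF6F9.
0x1AD1B8FAB61FF6F9 = 1932529102055536377.

1932529102055536377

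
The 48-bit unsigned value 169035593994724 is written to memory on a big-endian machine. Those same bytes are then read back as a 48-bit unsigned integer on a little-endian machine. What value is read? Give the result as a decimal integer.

169035593994724 in 48-bit hexadecimal is 0x99BCAA88D1E4.
Stored big-endian, the bytes at ascending addresses are 99 BC AA 88 D1 E4.
Read back as little-endian, the first byte is least significant, giving 0xE4D188AABC99.
0xE4D188AABC99 = 251588592188569.

251588592188569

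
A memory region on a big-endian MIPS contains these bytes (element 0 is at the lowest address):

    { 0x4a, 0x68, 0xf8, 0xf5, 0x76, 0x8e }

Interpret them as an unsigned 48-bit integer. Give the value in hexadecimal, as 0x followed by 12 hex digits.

0x4A68F8F5768E

Big-endian stores the most-significant byte at the lowest address.
The bytes are already most-significant first: 0x4A68F8F5768E.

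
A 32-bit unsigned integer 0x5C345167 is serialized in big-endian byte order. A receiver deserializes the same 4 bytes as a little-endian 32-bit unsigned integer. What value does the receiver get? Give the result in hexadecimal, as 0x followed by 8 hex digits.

Stored big-endian, the bytes at ascending addresses are 5C 34 51 67.
Read back as little-endian, the first byte is least significant, giving 0x6751345C.

0x6751345C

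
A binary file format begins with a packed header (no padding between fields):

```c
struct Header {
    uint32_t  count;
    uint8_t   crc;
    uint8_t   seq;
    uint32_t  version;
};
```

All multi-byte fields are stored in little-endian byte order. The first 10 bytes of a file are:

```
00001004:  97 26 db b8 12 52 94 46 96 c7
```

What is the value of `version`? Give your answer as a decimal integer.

`version` follows `count` (4 B), `crc` (1 B), `seq` (1 B), so it starts at offset 4 + 1 + 1 = 6 and occupies 4 bytes.
Bytes at offsets 6..9: 94 46 96 C7.
In little-endian order the low byte comes first in memory.
Reassemble most-significant byte first: C7 96 46 94 → 0xC7964694.
0xC7964694 = 3348514452.

3348514452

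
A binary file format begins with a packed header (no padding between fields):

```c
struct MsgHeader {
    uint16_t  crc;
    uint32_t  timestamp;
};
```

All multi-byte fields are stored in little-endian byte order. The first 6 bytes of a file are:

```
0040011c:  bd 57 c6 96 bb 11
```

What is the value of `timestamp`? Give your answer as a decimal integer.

`timestamp` follows `crc` (2 bytes), so it starts at byte offset 2 and occupies 4 bytes.
Bytes at offsets 2..5: C6 96 BB 11.
Little-endian stores the least-significant byte at the lowest address.
Reassemble most-significant byte first: 11 BB 96 C6 → 0x11BB96C6.
0x11BB96C6 = 297506502.

297506502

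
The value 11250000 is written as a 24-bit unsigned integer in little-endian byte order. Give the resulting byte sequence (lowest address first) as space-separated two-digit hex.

11250000 in hexadecimal, padded to 24 bits, is 0xABA950.
Split into bytes (most-significant first): AB A9 50.
Little-endian: lowest address holds the least-significant byte.
So at ascending addresses the bytes are 50 A9 AB.

50 A9 AB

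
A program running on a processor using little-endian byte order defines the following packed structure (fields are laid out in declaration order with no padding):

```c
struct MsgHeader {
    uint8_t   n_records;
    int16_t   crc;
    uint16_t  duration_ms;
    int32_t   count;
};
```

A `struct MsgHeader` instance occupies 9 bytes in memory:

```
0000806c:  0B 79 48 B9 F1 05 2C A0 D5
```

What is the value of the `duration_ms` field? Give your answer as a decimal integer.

`duration_ms` follows `n_records` (1 B), `crc` (2 B), so it starts at offset 1 + 2 = 3 and occupies 2 bytes.
Bytes at offsets 3..4: B9 F1.
In little-endian order the low byte comes first in memory.
Reassemble most-significant byte first: F1 B9 → 0xF1B9.
0xF1B9 = 61881.

61881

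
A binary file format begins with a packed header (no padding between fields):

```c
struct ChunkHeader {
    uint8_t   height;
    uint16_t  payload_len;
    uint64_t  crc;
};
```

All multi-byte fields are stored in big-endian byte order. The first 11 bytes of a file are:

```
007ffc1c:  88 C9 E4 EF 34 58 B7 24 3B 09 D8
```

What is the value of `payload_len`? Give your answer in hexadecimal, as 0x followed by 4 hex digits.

`payload_len` follows `height` (1 byte), so it starts at byte offset 1 and occupies 2 bytes.
Bytes at offsets 1..2: C9 E4.
In big-endian order the high byte comes first in memory.
The bytes are already most-significant first: 0xC9E4.

0xC9E4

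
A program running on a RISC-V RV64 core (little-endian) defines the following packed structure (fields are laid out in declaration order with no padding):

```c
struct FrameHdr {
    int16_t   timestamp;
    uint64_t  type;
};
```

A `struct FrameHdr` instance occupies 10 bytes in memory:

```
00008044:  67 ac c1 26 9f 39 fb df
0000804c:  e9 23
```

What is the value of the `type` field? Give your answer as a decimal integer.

`type` follows `timestamp` (2 bytes), so it starts at byte offset 2 and occupies 8 bytes.
Bytes at offsets 2..9: C1 26 9F 39 FB DF E9 23.
In little-endian order the low byte comes first in memory.
Reassemble most-significant byte first: 23 E9 DF FB 39 9F 26 C1 → 0x23E9DFFB399F26C1.
0x23E9DFFB399F26C1 = 2587845730997577409.

2587845730997577409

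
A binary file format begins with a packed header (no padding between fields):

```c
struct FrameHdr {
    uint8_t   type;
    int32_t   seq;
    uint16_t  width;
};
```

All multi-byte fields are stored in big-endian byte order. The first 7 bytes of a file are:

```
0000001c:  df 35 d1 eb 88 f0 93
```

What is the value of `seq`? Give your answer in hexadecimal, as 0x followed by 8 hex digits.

0x35D1EB88

`seq` follows `type` (1 byte), so it starts at byte offset 1 and occupies 4 bytes.
Bytes at offsets 1..4: 35 D1 EB 88.
Big-endian: lowest address holds the most-significant byte.
The bytes are already most-significant first: 0x35D1EB88.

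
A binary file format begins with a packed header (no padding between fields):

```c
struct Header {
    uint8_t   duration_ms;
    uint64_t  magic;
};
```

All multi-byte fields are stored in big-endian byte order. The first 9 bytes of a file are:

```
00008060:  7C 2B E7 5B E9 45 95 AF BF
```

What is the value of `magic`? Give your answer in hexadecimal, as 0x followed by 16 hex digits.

`magic` follows `duration_ms` (1 byte), so it starts at byte offset 1 and occupies 8 bytes.
Bytes at offsets 1..8: 2B E7 5B E9 45 95 AF BF.
Big-endian: lowest address holds the most-significant byte.
The bytes are already most-significant first: 0x2BE75BE94595AFBF.

0x2BE75BE94595AFBF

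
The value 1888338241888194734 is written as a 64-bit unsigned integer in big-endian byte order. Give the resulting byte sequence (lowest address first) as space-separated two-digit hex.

1A 34 B9 A0 4B 88 10 AE

1888338241888194734 in hexadecimal, padded to 64 bits, is 0x1A34B9A04B8810AE.
Split into bytes (most-significant first): 1A 34 B9 A0 4B 88 10 AE.
In big-endian order the high byte comes first in memory.
So the memory order matches the most-significant-first order: 1A 34 B9 A0 4B 88 10 AE.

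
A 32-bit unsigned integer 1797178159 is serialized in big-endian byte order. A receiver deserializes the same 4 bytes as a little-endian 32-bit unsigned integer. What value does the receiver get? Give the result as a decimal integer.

801316459

1797178159 in 32-bit hexadecimal is 0x6B1EC32F.
Stored big-endian, the bytes at ascending addresses are 6B 1E C3 2F.
Read back as little-endian, the first byte is least significant, giving 0x2FC31E6B.
0x2FC31E6B = 801316459.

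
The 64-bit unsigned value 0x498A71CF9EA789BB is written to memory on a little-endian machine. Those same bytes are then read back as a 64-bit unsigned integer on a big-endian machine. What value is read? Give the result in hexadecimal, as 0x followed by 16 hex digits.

Stored little-endian, the bytes at ascending addresses are BB 89 A7 9E CF 71 8A 49.
Read back as big-endian, the last byte is least significant, giving 0xBB89A79ECF718A49.

0xBB89A79ECF718A49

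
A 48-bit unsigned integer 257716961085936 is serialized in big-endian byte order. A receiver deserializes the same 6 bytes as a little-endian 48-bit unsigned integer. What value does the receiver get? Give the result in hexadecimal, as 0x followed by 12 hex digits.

0xF009EB6764EA

257716961085936 in 48-bit hexadecimal is 0xEA6467EB09F0.
Stored big-endian, the bytes at ascending addresses are EA 64 67 EB 09 F0.
Read back as little-endian, the first byte is least significant, giving 0xF009EB6764EA.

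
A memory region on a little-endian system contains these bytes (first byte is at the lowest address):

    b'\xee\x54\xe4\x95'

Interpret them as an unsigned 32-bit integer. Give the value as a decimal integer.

Little-endian stores the least-significant byte at the lowest address.
Reassemble most-significant byte first: 95 E4 54 EE → 0x95E454EE.
0x95E454EE = 2514769134.

2514769134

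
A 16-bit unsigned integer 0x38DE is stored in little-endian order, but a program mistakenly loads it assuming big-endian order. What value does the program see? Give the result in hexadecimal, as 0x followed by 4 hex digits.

Stored little-endian, the bytes at ascending addresses are DE 38.
Read back as big-endian, the last byte is least significant, giving 0xDE38.

0xDE38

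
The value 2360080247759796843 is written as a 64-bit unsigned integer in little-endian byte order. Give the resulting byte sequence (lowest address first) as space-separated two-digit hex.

6B 7A 23 29 7B B0 C0 20

2360080247759796843 in hexadecimal, padded to 64 bits, is 0x20C0B07B29237A6B.
Split into bytes (most-significant first): 20 C0 B0 7B 29 23 7A 6B.
In little-endian order the low byte comes first in memory.
So at ascending addresses the bytes are 6B 7A 23 29 7B B0 C0 20.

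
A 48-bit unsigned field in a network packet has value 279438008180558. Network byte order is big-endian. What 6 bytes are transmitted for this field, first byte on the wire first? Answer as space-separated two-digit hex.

279438008180558 in hexadecimal, padded to 48 bits, is 0xFE25BB36DF4E.
Split into bytes (most-significant first): FE 25 BB 36 DF 4E.
In big-endian order the high byte comes first in memory.
So the memory order matches the most-significant-first order: FE 25 BB 36 DF 4E.

FE 25 BB 36 DF 4E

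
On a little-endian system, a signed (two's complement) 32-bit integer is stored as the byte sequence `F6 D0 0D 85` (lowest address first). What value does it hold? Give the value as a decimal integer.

-2062692106

Little-endian: lowest address holds the least-significant byte.
Reassemble most-significant byte first: 85 0D D0 F6 → 0x850DD0F6.
Top bit is set, so as a signed 32-bit value this is 0x850DD0F6 − 2^32 = -2062692106.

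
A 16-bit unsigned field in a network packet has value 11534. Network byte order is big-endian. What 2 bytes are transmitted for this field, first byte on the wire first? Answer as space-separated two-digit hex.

2D 0E

11534 in hexadecimal, padded to 16 bits, is 0x2D0E.
Split into bytes (most-significant first): 2D 0E.
Big-endian: lowest address holds the most-significant byte.
So the memory order matches the most-significant-first order: 2D 0E.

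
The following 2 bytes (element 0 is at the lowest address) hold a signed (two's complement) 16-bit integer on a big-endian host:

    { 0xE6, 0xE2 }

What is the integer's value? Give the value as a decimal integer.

Big-endian stores the most-significant byte at the lowest address.
The bytes are already most-significant first: 0xE6E2.
Top bit is set, so as a signed 16-bit value this is 0xE6E2 − 2^16 = -6430.

-6430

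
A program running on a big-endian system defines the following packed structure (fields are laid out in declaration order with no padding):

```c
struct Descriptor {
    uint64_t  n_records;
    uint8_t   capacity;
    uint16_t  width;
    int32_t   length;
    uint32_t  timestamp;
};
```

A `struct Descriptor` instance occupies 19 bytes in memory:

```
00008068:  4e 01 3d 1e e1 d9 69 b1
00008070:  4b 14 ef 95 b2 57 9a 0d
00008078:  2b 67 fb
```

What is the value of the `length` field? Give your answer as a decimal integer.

`length` follows `n_records` (8 B), `capacity` (1 B), `width` (2 B), so it starts at offset 8 + 1 + 2 = 11 and occupies 4 bytes.
Bytes at offsets 11..14: 95 B2 57 9A.
Big-endian: lowest address holds the most-significant byte.
The bytes are already most-significant first: 0x95B2579A.
Top bit is set, so as a signed 32-bit value this is 0x95B2579A − 2^32 = -1783474278.

-1783474278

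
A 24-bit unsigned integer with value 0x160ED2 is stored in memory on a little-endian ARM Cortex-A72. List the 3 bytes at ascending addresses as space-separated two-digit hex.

D2 0E 16

Split into bytes (most-significant first): 16 0E D2.
In little-endian order the low byte comes first in memory.
So at ascending addresses the bytes are D2 0E 16.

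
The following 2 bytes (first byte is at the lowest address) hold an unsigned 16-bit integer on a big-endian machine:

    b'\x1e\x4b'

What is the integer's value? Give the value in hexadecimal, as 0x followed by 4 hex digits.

Big-endian stores the most-significant byte at the lowest address.
The bytes are already most-significant first: 0x1E4B.

0x1E4B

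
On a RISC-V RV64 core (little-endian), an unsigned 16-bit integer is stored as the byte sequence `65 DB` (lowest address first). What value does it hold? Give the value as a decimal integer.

56165

In little-endian order the low byte comes first in memory.
Reassemble most-significant byte first: DB 65 → 0xDB65.
0xDB65 = 56165.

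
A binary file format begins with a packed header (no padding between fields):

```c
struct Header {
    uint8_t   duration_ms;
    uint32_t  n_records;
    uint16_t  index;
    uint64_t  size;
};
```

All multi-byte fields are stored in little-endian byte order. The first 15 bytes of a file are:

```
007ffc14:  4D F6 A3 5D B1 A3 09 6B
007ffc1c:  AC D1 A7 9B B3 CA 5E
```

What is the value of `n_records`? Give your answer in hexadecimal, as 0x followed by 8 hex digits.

`n_records` follows `duration_ms` (1 byte), so it starts at byte offset 1 and occupies 4 bytes.
Bytes at offsets 1..4: F6 A3 5D B1.
In little-endian order the low byte comes first in memory.
Reassemble most-significant byte first: B1 5D A3 F6 → 0xB15DA3F6.

0xB15DA3F6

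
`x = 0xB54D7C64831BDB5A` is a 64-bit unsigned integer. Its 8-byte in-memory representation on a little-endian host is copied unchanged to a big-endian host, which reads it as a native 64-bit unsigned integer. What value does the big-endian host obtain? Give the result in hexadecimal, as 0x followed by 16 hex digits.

Stored little-endian, the bytes at ascending addresses are 5A DB 1B 83 64 7C 4D B5.
Read back as big-endian, the last byte is least significant, giving 0x5ADB1B83647C4DB5.

0x5ADB1B83647C4DB5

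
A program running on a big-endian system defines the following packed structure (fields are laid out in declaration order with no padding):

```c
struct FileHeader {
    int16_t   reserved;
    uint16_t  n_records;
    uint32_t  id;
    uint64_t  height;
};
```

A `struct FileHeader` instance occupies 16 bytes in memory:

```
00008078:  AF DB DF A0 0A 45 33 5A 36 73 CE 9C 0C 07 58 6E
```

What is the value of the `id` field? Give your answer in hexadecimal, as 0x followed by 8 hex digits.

0x0A45335A

`id` follows `reserved` (2 B), `n_records` (2 B), so it starts at offset 2 + 2 = 4 and occupies 4 bytes.
Bytes at offsets 4..7: 0A 45 33 5A.
In big-endian order the high byte comes first in memory.
The bytes are already most-significant first: 0x0A45335A.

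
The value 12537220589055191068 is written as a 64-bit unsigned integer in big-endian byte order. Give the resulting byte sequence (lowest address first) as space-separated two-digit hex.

AD FD 27 B3 61 59 28 1C

12537220589055191068 in hexadecimal, padded to 64 bits, is 0xADFD27B36159281C.
Split into bytes (most-significant first): AD FD 27 B3 61 59 28 1C.
Big-endian: lowest address holds the most-significant byte.
So the memory order matches the most-significant-first order: AD FD 27 B3 61 59 28 1C.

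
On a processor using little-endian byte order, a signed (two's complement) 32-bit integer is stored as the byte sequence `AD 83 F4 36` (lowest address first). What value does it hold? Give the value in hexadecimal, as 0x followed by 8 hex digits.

0x36F483AD

In little-endian order the low byte comes first in memory.
Reassemble most-significant byte first: 36 F4 83 AD → 0x36F483AD.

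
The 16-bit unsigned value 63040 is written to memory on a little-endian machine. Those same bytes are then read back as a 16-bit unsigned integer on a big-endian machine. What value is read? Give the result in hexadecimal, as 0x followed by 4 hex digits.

63040 in 16-bit hexadecimal is 0xF640.
Stored little-endian, the bytes at ascending addresses are 40 F6.
Read back as big-endian, the last byte is least significant, giving 0x40F6.

0x40F6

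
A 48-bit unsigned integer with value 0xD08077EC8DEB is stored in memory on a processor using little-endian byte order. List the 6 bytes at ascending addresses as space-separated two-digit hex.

EB 8D EC 77 80 D0

Split into bytes (most-significant first): D0 80 77 EC 8D EB.
Little-endian stores the least-significant byte at the lowest address.
So at ascending addresses the bytes are EB 8D EC 77 80 D0.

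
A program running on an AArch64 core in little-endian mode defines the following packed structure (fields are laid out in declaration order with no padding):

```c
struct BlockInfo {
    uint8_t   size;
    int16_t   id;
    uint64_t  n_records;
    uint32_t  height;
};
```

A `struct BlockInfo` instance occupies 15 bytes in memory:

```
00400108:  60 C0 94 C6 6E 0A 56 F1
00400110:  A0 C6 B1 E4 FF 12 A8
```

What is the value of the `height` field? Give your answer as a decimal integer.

`height` follows `size` (1 B), `id` (2 B), `n_records` (8 B), so it starts at offset 1 + 2 + 8 = 11 and occupies 4 bytes.
Bytes at offsets 11..14: E4 FF 12 A8.
Little-endian stores the least-significant byte at the lowest address.
Reassemble most-significant byte first: A8 12 FF E4 → 0xA812FFE4.
0xA812FFE4 = 2819817444.

2819817444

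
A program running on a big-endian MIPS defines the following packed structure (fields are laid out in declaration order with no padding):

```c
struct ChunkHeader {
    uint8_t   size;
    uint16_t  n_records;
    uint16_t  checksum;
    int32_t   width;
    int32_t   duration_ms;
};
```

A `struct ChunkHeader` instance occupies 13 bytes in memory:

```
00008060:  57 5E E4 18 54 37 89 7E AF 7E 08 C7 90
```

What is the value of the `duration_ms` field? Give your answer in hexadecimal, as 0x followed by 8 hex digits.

0x7E08C790

`duration_ms` follows `size` (1 B), `n_records` (2 B), `checksum` (2 B), `width` (4 B), so it starts at offset 1 + 2 + 2 + 4 = 9 and occupies 4 bytes.
Bytes at offsets 9..12: 7E 08 C7 90.
In big-endian order the high byte comes first in memory.
The bytes are already most-significant first: 0x7E08C790.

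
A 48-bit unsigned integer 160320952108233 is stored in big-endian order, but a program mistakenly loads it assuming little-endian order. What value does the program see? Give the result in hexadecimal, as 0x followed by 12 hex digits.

160320952108233 in 48-bit hexadecimal is 0x91CFA16684C9.
Stored big-endian, the bytes at ascending addresses are 91 CF A1 66 84 C9.
Read back as little-endian, the first byte is least significant, giving 0xC98466A1CF91.

0xC98466A1CF91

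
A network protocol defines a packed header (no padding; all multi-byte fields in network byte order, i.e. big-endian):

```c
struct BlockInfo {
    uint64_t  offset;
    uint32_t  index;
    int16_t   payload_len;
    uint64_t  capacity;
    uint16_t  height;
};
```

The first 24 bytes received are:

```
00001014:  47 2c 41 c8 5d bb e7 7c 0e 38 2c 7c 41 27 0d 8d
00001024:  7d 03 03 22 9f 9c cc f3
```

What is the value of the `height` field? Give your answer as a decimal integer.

`height` follows `offset` (8 B), `index` (4 B), `payload_len` (2 B), `capacity` (8 B), so it starts at offset 8 + 4 + 2 + 8 = 22 and occupies 2 bytes.
Bytes at offsets 22..23: CC F3.
Big-endian stores the most-significant byte at the lowest address.
The bytes are already most-significant first: 0xCCF3.
0xCCF3 = 52467.

52467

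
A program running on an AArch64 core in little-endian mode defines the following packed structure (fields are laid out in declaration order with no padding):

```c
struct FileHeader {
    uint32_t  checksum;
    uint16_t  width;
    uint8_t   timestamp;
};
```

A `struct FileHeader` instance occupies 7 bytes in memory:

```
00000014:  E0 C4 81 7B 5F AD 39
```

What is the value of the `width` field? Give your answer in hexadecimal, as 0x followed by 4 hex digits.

`width` follows `checksum` (4 bytes), so it starts at byte offset 4 and occupies 2 bytes.
Bytes at offsets 4..5: 5F AD.
In little-endian order the low byte comes first in memory.
Reassemble most-significant byte first: AD 5F → 0xAD5F.

0xAD5F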